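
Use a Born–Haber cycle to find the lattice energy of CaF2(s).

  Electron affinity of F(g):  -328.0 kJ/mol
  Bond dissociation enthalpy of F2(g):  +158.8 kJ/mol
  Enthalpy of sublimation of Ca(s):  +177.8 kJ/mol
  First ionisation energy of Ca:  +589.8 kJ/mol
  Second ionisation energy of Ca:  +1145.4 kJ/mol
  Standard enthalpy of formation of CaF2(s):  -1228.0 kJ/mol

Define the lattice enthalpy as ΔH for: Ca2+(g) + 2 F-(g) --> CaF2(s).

ΔHf° = 1·ΔHsub + 1·(ΣIE) + 1·D(F2) + 2·EA + U
-1228.0 = 1·(+177.8) + 1·(+1735.2) + 1·(+158.8) + 2·(-328.0) + U
U = -1228.0 − (+1415.8) = -2643.8 kJ/mol

U = -2643.8 kJ/mol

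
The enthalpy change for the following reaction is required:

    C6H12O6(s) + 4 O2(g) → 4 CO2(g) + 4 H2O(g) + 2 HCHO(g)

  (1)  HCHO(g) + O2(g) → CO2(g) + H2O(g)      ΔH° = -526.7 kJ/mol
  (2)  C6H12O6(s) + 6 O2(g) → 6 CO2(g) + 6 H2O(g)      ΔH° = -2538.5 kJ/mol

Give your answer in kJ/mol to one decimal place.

ΔH° = -1485.1 kJ/mol

(1) reversed and × 2 (reverse to put HCHO(g) on the product side; scale by 2 for the 2 HCHO(g)): (-2)·(-526.7) = +1053.4 kJ/mol
(2) as written (C6H12O6(s) already on the reactant side): -2538.5 kJ/mol
By Hess's law, ΔH° = (+1053.4) + (-2538.5) = -1485.1 kJ/mol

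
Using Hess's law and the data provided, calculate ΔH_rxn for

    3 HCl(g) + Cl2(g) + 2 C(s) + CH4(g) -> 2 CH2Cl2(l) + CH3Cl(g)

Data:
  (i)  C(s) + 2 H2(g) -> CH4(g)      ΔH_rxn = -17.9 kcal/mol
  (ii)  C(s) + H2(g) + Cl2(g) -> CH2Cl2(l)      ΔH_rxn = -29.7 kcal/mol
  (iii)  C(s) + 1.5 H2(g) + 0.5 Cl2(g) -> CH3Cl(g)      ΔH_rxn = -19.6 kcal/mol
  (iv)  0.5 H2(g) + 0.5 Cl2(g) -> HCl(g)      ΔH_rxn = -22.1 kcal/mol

ΔH_rxn = 5.2 kcal/mol

(i) reversed: +17.9 kcal/mol
(ii) × 2: (2)·(-29.7) = -59.4 kcal/mol
(iii) as written: -19.6 kcal/mol
(iv) reversed and × 3: (-3)·(-22.1) = +66.3 kcal/mol
ΔH_rxn = (-1)·(-17.9) + (2)·(-29.7) + (1)·(-19.6) + (-3)·(-22.1) = 5.2 kcal/mol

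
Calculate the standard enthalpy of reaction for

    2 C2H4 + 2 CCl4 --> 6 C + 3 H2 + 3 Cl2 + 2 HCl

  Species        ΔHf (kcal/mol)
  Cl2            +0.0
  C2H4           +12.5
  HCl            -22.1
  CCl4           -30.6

Products: 6·(+0.0) + 3·(+0.0) + 3·(+0.0) + 2·(-22.1) = -44.2
Reactants: 2·(+12.5) + 2·(-30.6) = -36.2
ΔH_rxn = (-44.2) − (-36.2) = -8.0 kcal/mol

ΔH_rxn = -8.0 kcal/mol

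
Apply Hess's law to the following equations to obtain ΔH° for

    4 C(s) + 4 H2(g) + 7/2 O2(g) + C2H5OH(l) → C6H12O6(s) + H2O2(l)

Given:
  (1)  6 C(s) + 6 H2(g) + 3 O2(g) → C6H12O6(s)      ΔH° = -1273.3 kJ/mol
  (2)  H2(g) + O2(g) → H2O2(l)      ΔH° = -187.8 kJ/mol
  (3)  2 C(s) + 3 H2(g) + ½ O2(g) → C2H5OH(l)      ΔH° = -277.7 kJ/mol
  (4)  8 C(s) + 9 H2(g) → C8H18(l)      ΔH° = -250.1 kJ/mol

ΔH° = -1183.4 kJ/mol

(1) as written (C6H12O6(s) already on the product side): -1273.3 kJ/mol
(2) as written (H2O2(l) already on the product side): -187.8 kJ/mol
(3) reversed (reverse to put C2H5OH(l) on the reactant side): +277.7 kJ/mol
(4): not needed (C8H18(l) appears nowhere else).
ΔH° = (1)·(-1273.3) + (1)·(-187.8) + (-1)·(-277.7) = -1183.4 kJ/mol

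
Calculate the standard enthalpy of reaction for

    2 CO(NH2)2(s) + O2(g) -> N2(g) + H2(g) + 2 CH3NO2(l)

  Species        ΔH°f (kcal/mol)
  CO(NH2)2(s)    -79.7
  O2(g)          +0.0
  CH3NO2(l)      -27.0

ΔH°rxn = Σ nΔHf°(products) − Σ nΔHf°(reactants).
Products: 1·(+0.0) + 1·(+0.0) + 2·(-27.0) = -54.0
Reactants: 2·(-79.7) + 1·(+0.0) = -159.4
ΔH°rxn = (-54.0) − (-159.4) = 105.4 kcal/mol

ΔH°rxn = 105.4 kcal/mol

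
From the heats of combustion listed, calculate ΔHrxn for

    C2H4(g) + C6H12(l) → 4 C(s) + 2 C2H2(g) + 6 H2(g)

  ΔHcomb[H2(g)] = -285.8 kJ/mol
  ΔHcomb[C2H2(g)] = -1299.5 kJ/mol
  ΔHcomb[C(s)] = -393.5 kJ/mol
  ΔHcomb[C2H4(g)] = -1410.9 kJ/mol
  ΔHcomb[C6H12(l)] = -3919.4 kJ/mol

ΔHrxn = 557.5 kJ/mol

With combustion enthalpies, reactants minus products:
= [1·(-1410.9) + 1·(-3919.4)] − [4·(-393.5) + 2·(-1299.5) + 6·(-285.8)]
= 557.5 kJ/mol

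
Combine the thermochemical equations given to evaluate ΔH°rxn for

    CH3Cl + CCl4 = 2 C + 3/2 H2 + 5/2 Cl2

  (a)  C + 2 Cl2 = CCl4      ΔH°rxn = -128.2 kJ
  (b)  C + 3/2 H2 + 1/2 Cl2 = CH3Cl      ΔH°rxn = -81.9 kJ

(a) reversed: +128.2 kJ
(b) reversed: +81.9 kJ
Combining the equations, ΔH°rxn = (+128.2) + (+81.9) = 210.1 kJ

ΔH°rxn = 210.1 kJ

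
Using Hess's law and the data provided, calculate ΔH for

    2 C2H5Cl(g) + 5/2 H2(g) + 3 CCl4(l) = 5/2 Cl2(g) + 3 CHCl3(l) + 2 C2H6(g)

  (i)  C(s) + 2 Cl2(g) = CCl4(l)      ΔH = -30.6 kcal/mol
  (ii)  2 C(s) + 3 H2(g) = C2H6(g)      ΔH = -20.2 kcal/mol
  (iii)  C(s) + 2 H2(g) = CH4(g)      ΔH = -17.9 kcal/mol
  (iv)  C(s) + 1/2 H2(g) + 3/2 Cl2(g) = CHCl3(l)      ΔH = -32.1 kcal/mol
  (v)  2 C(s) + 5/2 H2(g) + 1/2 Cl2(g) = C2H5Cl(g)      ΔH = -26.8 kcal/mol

ΔH = 8.7 kcal/mol

(i) reversed and × 3: (-3)·(-30.6) = +91.8 kcal/mol
(ii) × 2: (2)·(-20.2) = -40.4 kcal/mol
(iii): not needed.
(iv) × 3: (3)·(-32.1) = -96.3 kcal/mol
(v) reversed and × 2: (-2)·(-26.8) = +53.6 kcal/mol
Summing the manipulated equations, ΔH = (+91.8) + (-40.4) + (-96.3) + (+53.6) = 8.7 kcal/mol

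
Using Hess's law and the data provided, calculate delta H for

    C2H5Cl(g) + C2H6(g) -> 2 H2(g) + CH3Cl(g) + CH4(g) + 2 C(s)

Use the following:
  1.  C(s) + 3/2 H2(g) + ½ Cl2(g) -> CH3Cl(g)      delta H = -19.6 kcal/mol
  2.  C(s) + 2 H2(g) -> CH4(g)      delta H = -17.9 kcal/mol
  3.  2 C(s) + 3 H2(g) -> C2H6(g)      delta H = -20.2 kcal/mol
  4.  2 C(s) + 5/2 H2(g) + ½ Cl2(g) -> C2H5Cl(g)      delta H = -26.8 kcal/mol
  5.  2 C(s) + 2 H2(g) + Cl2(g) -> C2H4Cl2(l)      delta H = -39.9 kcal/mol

eq. 1 as written (CH3Cl(g) already on the product side): -19.6 kcal/mol
eq. 2 as written (CH4(g) already on the product side): -17.9 kcal/mol
eq. 3 reversed (C2H6(g) must end up as a reactant): +20.2 kcal/mol
eq. 4 reversed (C2H5Cl(g) must end up as a reactant): +26.8 kcal/mol
eq. 5: not needed (C2H4Cl2(l) appears nowhere else).
delta H = (1)·(-19.6) + (1)·(-17.9) + (-1)·(-20.2) + (-1)·(-26.8) = 9.5 kcal/mol

delta H = 9.5 kcal/mol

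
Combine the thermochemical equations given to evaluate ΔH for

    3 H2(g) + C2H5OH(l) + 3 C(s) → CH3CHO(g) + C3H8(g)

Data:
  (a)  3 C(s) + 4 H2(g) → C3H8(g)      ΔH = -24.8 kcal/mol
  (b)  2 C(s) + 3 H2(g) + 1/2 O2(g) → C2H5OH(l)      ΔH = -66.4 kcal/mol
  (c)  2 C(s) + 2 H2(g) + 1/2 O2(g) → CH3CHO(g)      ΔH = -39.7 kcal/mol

ΔH = 1.9 kcal/mol

(a) as written (C3H8(g) already on the product side): -24.8 kcal/mol
(b) reversed (C2H5OH(l) must end up as a reactant): +66.4 kcal/mol
(c) as written (CH3CHO(g) already on the product side): -39.7 kcal/mol
Combining the equations, ΔH = (1)·(-24.8) + (-1)·(-66.4) + (1)·(-39.7) = 1.9 kcal/mol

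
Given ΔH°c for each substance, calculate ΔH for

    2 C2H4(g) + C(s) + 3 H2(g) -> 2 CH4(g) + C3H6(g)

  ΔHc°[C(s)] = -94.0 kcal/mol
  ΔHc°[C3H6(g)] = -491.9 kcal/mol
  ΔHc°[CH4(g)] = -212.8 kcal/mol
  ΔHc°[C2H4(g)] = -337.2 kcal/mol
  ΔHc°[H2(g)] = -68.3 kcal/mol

With combustion enthalpies, reactants minus products:
= [2·(-337.2) + 1·(-94.0) + 3·(-68.3)] − [2·(-212.8) + 1·(-491.9)]
= -55.8 kcal/mol

ΔH = -55.8 kcal/mol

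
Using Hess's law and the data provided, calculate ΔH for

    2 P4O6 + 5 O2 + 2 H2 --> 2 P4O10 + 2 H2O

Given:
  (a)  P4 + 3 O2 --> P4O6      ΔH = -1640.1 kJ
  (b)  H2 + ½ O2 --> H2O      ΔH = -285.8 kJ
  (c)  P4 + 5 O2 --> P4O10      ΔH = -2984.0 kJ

ΔH = -3259.4 kJ

(a) reversed and × 2: (-2)·(-1640.1) = +3280.2 kJ
(b) × 2: (2)·(-285.8) = -571.6 kJ
(c) × 2: (2)·(-2984.0) = -5968.0 kJ
Since enthalpy is a state function, ΔH = (+3280.2) + (-571.6) + (-5968.0) = -3259.4 kJ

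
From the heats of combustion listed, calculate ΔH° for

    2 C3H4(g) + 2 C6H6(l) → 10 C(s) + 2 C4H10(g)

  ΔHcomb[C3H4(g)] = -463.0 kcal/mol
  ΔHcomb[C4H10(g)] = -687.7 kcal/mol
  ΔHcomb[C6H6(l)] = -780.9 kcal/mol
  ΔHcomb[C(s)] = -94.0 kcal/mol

With combustion enthalpies, reactants minus products:
= [2·(-463.0) + 2·(-780.9)] − [10·(-94.0) + 2·(-687.7)]
= -172.4 kcal/mol

ΔH° = -172.4 kcal/mol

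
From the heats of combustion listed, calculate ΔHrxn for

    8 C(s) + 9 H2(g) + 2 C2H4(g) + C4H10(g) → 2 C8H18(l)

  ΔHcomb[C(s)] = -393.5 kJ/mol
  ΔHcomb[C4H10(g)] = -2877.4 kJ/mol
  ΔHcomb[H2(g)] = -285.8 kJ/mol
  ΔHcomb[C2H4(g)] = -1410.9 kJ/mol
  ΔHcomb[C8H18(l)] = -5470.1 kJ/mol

ΔHrxn = -479.2 kJ/mol

Using ΔH = Σ nΔHc°(reactants) − Σ nΔHc°(products):
= [8·(-393.5) + 9·(-285.8) + 2·(-1410.9) + 1·(-2877.4)] − [2·(-5470.1)]
= -479.2 kJ/mol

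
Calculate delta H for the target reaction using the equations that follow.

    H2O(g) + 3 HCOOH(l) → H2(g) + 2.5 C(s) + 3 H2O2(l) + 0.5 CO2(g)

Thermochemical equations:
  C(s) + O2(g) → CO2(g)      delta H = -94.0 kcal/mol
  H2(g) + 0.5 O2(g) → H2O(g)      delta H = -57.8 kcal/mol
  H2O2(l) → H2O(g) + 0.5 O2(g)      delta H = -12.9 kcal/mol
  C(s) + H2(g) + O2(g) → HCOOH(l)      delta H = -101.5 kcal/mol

delta H = 180.6 kcal/mol

equation 1 × 1/2: (1/2)·(-94.0) = -47.0 kcal/mol
equation 2 × 2: (2)·(-57.8) = -115.6 kcal/mol
equation 3 reversed and × 3: (-3)·(-12.9) = +38.7 kcal/mol
equation 4 reversed and × 3: (-3)·(-101.5) = +304.5 kcal/mol
Summing the manipulated equations, delta H = (1/2)·(-94.0) + (2)·(-57.8) + (-3)·(-12.9) + (-3)·(-101.5) = 180.6 kcal/mol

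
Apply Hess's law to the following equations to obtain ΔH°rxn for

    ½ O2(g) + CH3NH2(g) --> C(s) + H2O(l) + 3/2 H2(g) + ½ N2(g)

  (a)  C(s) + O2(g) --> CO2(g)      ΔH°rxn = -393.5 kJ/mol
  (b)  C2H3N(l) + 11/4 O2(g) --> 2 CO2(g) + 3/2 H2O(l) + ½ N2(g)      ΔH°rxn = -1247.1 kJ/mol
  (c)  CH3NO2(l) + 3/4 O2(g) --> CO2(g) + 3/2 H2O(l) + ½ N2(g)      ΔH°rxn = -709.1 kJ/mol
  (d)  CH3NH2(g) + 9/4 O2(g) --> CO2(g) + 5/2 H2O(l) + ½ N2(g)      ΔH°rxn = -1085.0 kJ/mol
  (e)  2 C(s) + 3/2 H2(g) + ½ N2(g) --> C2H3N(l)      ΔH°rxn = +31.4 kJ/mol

ΔH°rxn = -262.8 kJ/mol

(a) as written: -393.5 kJ/mol
(b) reversed: +1247.1 kJ/mol
(c): not needed (CH3NO2(l) appears nowhere else).
(d) as written (CH3NH2(g) already on the reactant side): -1085.0 kJ/mol
(e) reversed (H2(g) must end up as a product): -31.4 kJ/mol
ΔH°rxn = (-393.5) + (+1247.1) + (-1085.0) + (-31.4) = -262.8 kJ/mol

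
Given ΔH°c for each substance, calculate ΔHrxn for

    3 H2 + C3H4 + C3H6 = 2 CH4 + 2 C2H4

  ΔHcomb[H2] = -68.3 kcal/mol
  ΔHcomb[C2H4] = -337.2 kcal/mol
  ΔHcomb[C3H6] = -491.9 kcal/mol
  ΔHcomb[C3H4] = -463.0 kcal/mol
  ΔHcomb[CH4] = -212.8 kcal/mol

ΔHrxn = -59.8 kcal/mol

Using ΔH = Σ nΔHc°(reactants) − Σ nΔHc°(products):
= [3·(-68.3) + 1·(-463.0) + 1·(-491.9)] − [2·(-212.8) + 2·(-337.2)]
= -59.8 kcal/mol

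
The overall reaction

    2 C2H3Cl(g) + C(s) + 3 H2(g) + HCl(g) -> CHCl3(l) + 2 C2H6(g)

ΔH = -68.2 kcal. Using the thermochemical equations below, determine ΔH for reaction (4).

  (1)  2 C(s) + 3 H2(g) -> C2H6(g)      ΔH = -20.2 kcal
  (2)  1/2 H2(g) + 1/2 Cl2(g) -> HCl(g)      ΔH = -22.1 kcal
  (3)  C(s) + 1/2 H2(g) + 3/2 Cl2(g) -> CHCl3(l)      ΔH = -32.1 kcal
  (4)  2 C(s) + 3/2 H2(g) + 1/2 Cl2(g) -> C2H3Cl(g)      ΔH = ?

(1) × 2: (2)·(-20.2) = -40.4 kcal
(2) reversed: +22.1 kcal
(3) as written: -32.1 kcal
(4) reversed and × 2: contributes −2·x
-68.2 = (-40.4) + (+22.1) + (-32.1) − 2·x
x = (-68.2 − (-50.4)) / (-2) = 8.9 kcal

ΔH = 8.9 kcal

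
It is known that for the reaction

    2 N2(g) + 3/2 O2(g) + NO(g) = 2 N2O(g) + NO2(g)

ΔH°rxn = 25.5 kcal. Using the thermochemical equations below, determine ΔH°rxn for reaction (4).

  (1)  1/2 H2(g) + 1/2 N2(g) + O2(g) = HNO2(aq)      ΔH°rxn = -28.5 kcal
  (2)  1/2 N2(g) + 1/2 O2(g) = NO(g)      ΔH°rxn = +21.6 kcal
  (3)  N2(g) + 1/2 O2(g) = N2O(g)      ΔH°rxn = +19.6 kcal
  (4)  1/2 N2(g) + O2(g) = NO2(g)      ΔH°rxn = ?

ΔH°rxn = 7.9 kcal

(1): not needed (HNO2(aq) appears nowhere else).
(2) reversed (reverse to put NO(g) on the reactant side): -21.6 kcal
(3) × 2 (×2 to match 2 N2O(g) in the target): (2)·(+19.6) = +39.2 kcal
(4) as written (NO2(g) already on the product side): contributes x
+25.5 = (-21.6) + (+39.2) + x
x = (+25.5 − (+17.6)) / (1) = 7.9 kcal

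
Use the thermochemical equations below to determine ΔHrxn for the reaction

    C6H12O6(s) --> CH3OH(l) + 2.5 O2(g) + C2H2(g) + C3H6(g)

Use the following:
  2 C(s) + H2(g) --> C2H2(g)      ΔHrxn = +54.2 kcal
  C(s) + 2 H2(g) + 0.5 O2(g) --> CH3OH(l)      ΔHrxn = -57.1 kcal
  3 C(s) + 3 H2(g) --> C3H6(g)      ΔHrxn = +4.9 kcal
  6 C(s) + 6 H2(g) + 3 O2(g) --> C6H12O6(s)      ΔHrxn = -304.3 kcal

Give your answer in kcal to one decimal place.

ΔHrxn = 306.3 kcal

equation 1 as written (C2H2(g) already on the product side): +54.2 kcal
equation 2 as written (CH3OH(l) already on the product side): -57.1 kcal
equation 3 as written (C3H6(g) already on the product side): +4.9 kcal
equation 4 reversed (C6H12O6(s) must end up as a reactant): +304.3 kcal
ΔHrxn = (1)·(+54.2) + (1)·(-57.1) + (1)·(+4.9) + (-1)·(-304.3) = 306.3 kcal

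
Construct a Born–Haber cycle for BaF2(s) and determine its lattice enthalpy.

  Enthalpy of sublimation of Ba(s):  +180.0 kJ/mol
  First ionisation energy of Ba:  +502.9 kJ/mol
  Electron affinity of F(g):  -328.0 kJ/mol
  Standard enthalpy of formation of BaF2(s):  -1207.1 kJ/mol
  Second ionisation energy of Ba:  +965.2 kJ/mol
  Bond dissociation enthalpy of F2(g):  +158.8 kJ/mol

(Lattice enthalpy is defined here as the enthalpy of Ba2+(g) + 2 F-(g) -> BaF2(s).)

ΔHf° = 1·ΔHsub + 1·(ΣIE) + 1·D(F2) + 2·EA + U
-1207.1 = 1·(+180.0) + 1·(+1468.1) + 1·(+158.8) + 2·(-328.0) + U
U = -1207.1 − (+1150.9) = -2358.0 kJ/mol

U = -2358.0 kJ/mol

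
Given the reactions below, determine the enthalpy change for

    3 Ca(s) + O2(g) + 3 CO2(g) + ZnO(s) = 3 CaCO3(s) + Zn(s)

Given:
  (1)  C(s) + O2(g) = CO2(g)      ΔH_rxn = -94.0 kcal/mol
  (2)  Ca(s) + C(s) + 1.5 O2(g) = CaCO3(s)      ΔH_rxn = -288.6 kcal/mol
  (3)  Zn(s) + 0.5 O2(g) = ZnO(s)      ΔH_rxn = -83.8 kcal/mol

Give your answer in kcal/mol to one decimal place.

(1) reversed and × 3 (reverse to put CO2(g) on the reactant side; ×3 to match 3 CO2(g) in the target): (-3)·(-94.0) = +282.0 kcal/mol
(2) × 3 (×3 to match 3 CaCO3(s) in the target): (3)·(-288.6) = -865.8 kcal/mol
(3) reversed (ZnO(s) must end up as a reactant): +83.8 kcal/mol
ΔH_rxn = (-3)·(-94.0) + (3)·(-288.6) + (-1)·(-83.8) = -500.0 kcal/mol

ΔH_rxn = -500.0 kcal/mol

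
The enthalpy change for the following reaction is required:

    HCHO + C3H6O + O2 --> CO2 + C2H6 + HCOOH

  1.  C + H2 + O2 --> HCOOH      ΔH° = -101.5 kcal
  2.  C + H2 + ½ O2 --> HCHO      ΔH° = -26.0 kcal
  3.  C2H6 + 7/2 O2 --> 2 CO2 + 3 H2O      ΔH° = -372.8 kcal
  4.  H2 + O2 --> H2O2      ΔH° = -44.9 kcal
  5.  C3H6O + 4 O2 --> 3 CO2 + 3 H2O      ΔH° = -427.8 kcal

eq. 1 as written: -101.5 kcal
eq. 2 reversed: +26.0 kcal
eq. 3 reversed: +372.8 kcal
eq. 4: not needed.
eq. 5 as written: -427.8 kcal
ΔH° = (1)·(-101.5) + (-1)·(-26.0) + (-1)·(-372.8) + (1)·(-427.8) = -130.5 kcal

ΔH° = -130.5 kcal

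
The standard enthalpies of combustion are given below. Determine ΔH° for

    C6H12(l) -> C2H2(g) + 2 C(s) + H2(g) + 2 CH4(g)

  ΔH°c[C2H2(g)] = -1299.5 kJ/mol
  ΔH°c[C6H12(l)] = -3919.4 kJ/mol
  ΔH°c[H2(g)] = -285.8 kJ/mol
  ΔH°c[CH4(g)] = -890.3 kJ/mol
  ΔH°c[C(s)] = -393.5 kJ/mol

ΔH° = 233.5 kJ/mol

Using ΔH = Σ nΔHc°(reactants) − Σ nΔHc°(products):
= [1·(-3919.4)] − [1·(-1299.5) + 2·(-393.5) + 1·(-285.8) + 2·(-890.3)]
= 233.5 kJ/mol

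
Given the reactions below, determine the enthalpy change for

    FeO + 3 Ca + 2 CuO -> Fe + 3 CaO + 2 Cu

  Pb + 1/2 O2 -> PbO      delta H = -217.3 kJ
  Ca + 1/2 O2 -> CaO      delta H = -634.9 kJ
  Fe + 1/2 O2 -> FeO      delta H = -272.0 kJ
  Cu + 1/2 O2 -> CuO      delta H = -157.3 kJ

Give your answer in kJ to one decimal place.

equation 1: not needed.
equation 2 × 3: (3)·(-634.9) = -1904.7 kJ
equation 3 reversed: +272.0 kJ
equation 4 reversed and × 2: (-2)·(-157.3) = +314.6 kJ
Since enthalpy is a state function, delta H = (3)·(-634.9) + (-1)·(-272.0) + (-2)·(-157.3) = -1318.1 kJ

delta H = -1318.1 kJ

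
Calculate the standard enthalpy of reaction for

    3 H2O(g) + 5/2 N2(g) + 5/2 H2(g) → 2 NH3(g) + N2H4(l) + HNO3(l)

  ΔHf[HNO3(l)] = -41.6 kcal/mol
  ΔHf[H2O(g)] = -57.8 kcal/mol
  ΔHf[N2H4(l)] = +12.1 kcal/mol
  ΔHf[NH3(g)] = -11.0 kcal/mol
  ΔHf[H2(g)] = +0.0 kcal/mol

ΔH_rxn = 121.9 kcal/mol

ΔH°rxn = Σ nΔHf°(products) − Σ nΔHf°(reactants).
Products: 2·(-11.0) + 1·(+12.1) + 1·(-41.6) = -51.5
Reactants: 3·(-57.8) + 5/2·(+0.0) + 5/2·(+0.0) = -173.4
ΔH_rxn = (-51.5) − (-173.4) = 121.9 kcal/mol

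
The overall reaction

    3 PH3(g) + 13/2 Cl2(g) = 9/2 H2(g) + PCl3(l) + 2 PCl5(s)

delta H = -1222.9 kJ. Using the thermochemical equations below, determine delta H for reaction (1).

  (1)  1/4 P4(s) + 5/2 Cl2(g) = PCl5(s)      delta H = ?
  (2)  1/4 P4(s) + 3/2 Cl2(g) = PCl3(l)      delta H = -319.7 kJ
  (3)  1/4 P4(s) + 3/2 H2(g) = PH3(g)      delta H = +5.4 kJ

(1) × 2: contributes 2·x
(2) as written: -319.7 kJ
(3) reversed and × 3: (-3)·(+5.4) = -16.2 kJ
-1222.9 = (-319.7) + (-16.2) + 2·x
x = (-1222.9 − (-335.9)) / (2) = -443.5 kJ

delta H = -443.5 kJ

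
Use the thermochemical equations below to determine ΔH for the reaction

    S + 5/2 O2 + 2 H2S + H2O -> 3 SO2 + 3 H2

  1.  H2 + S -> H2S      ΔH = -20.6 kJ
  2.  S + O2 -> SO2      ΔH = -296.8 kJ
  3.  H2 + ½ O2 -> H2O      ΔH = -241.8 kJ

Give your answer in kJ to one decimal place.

ΔH = -607.4 kJ

eq. 1 reversed and × 2: (-2)·(-20.6) = +41.2 kJ
eq. 2 × 3: (3)·(-296.8) = -890.4 kJ
eq. 3 reversed: +241.8 kJ
By Hess's law, ΔH = (+41.2) + (-890.4) + (+241.8) = -607.4 kJ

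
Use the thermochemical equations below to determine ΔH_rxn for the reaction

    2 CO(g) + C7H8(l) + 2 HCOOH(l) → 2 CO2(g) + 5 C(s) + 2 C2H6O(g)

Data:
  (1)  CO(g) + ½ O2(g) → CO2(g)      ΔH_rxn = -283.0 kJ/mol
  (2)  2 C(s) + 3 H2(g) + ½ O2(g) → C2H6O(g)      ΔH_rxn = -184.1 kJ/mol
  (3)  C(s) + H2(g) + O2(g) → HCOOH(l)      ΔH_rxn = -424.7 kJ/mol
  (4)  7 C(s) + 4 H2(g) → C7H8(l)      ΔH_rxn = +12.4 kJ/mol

ΔH_rxn = -97.2 kJ/mol

(1) × 2 (scale by 2 for the 2 CO(g)): (2)·(-283.0) = -566.0 kJ/mol
(2) × 2 (scale by 2 for the 2 C2H6O(g)): (2)·(-184.1) = -368.2 kJ/mol
(3) reversed and × 2 (HCOOH(l) must end up as a reactant; ×2 to match 2 HCOOH(l) in the target): (-2)·(-424.7) = +849.4 kJ/mol
(4) reversed (C7H8(l) must end up as a reactant): -12.4 kJ/mol
Since enthalpy is a state function, ΔH_rxn = (-566.0) + (-368.2) + (+849.4) + (-12.4) = -97.2 kJ/mol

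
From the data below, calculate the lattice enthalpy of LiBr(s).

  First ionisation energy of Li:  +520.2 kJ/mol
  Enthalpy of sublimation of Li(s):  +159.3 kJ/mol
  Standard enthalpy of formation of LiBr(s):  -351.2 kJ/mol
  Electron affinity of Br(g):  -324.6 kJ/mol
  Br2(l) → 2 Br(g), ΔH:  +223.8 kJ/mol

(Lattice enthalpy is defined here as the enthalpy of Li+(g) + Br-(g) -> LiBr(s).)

U = -818.0 kJ/mol

ΔHf° = 1·ΔHsub + 1·(ΣIE) + 1/2·D(Br2) + 1·EA + U
-351.2 = 1·(+159.3) + 1·(+520.2) + 1/2·(+223.8) + 1·(-324.6) + U
U = -351.2 − (+466.8) = -818.0 kJ/mol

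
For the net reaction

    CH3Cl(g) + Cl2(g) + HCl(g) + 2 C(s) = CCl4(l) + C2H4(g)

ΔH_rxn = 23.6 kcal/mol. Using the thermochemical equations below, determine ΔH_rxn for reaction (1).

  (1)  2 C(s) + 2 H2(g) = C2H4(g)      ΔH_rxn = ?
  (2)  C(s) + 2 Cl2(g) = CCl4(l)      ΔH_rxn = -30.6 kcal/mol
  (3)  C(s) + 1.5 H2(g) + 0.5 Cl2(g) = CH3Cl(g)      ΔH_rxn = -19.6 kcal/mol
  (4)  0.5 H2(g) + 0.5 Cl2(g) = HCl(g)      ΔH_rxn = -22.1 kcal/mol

(1) as written: contributes x
(2) as written: -30.6 kcal/mol
(3) reversed: +19.6 kcal/mol
(4) reversed: +22.1 kcal/mol
+23.6 = (-30.6) + (+19.6) + (+22.1) + x
x = (+23.6 − (+11.1)) / (1) = 12.5 kcal/mol

ΔH_rxn = 12.5 kcal/mol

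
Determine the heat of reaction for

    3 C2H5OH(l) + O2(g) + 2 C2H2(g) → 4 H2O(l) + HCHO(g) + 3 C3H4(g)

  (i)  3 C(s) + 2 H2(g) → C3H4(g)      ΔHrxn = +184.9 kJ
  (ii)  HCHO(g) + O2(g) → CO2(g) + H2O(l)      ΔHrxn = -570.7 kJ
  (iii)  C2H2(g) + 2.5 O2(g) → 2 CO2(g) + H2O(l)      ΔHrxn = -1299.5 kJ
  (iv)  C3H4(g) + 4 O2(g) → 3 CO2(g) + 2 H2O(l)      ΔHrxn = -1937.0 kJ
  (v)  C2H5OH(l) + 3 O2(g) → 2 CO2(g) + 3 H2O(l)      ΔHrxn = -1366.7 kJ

(i): not needed (C(s) appears nowhere else).
(ii) reversed (reverse to put HCHO(g) on the product side): +570.7 kJ
(iii) × 2 (×2 to match 2 C2H2(g) in the target): (2)·(-1299.5) = -2599.0 kJ
(iv) reversed and × 3: (-3)·(-1937.0) = +5811.0 kJ
(v) × 3 (scale by 3 for the 3 C2H5OH(l)): (3)·(-1366.7) = -4100.1 kJ
ΔHrxn = (+570.7) + (-2599.0) + (+5811.0) + (-4100.1) = -317.4 kJ

ΔHrxn = -317.4 kJ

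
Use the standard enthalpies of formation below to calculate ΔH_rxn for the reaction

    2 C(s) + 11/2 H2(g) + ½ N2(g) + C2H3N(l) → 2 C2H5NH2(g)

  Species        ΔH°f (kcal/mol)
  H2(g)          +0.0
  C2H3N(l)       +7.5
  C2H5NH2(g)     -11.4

ΔH_rxn = -30.3 kcal/mol

Products: 2·(-11.4) = -22.8
Reactants: 2·(+0.0) + 11/2·(+0.0) + 1/2·(+0.0) + 1·(+7.5) = +7.5
ΔH_rxn = (-22.8) − (+7.5) = -30.3 kcal/mol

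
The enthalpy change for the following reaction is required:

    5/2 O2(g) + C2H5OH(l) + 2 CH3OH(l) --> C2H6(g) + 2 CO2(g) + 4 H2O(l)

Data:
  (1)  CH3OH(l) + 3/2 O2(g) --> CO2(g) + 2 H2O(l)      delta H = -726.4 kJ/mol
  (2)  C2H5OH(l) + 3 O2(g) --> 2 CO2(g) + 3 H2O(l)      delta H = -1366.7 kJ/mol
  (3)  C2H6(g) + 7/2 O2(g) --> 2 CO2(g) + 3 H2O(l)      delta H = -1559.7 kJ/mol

(1) × 2 (scale by 2 for the 2 CH3OH(l)): (2)·(-726.4) = -1452.8 kJ/mol
(2) as written (C2H5OH(l) already on the reactant side): -1366.7 kJ/mol
(3) reversed (C2H6(g) must end up as a product): +1559.7 kJ/mol
delta H = (2)·(-726.4) + (1)·(-1366.7) + (-1)·(-1559.7) = -1259.8 kJ/mol

delta H = -1259.8 kJ/mol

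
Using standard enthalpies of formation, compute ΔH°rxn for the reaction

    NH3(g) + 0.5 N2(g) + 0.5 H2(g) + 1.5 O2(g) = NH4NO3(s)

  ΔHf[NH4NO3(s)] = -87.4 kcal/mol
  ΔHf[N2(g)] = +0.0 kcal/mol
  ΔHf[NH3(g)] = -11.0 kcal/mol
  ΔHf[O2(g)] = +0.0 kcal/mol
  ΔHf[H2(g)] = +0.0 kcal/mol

Products: 1·(-87.4) = -87.4
Reactants: 1·(-11.0) + 1/2·(+0.0) + 1/2·(+0.0) + 3/2·(+0.0) = -11.0
ΔH°rxn = (-87.4) − (-11.0) = -76.4 kcal/mol

ΔH°rxn = -76.4 kcal/mol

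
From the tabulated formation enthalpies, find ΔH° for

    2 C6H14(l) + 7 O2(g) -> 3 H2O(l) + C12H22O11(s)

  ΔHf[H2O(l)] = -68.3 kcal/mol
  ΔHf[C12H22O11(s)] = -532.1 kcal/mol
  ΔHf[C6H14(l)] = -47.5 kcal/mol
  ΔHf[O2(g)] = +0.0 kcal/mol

ΔH° = -642.0 kcal/mol

Products: 3·(-68.3) + 1·(-532.1) = -737.0
Reactants: 2·(-47.5) + 7·(+0.0) = -95.0
ΔH° = (-737.0) − (-95.0) = -642.0 kcal/mol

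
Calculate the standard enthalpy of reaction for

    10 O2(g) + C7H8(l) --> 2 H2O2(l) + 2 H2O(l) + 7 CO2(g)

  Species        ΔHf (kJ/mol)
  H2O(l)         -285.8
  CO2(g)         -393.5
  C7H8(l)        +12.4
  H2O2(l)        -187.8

ΔH°rxn = Σ nΔHf°(products) − Σ nΔHf°(reactants).
Products: 2·(-187.8) + 2·(-285.8) + 7·(-393.5) = -3701.7
Reactants: 10·(+0.0) + 1·(+12.4) = +12.4
ΔHrxn = (-3701.7) − (+12.4) = -3714.1 kJ/mol

ΔHrxn = -3714.1 kJ/mol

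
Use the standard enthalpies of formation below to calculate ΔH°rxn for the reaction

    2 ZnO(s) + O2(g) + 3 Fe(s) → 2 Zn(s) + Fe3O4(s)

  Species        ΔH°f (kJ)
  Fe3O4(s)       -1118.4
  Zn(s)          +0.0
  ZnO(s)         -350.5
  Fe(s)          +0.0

ΔH°rxn = Σ nΔHf°(products) − Σ nΔHf°(reactants).
Products: 2·(+0.0) + 1·(-1118.4) = -1118.4
Reactants: 2·(-350.5) + 1·(+0.0) + 3·(+0.0) = -701.0
ΔH°rxn = (-1118.4) − (-701.0) = -417.4 kJ

ΔH°rxn = -417.4 kJ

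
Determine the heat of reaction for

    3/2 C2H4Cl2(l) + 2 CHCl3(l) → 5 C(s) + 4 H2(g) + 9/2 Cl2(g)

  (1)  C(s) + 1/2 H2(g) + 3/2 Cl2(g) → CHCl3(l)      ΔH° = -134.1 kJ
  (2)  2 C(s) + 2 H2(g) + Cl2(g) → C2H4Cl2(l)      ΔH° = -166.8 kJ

ΔH° = 518.4 kJ

(1) reversed and × 2 (CHCl3(l) must end up as a reactant; ×2 to match 2 CHCl3(l) in the target): (-2)·(-134.1) = +268.2 kJ
(2) reversed and × 3/2 (reverse to put C2H4Cl2(l) on the reactant side; ×3/2 to match 3/2 C2H4Cl2(l) in the target): (-3/2)·(-166.8) = +250.2 kJ
ΔH° = (-2)·(-134.1) + (-3/2)·(-166.8) = 518.4 kJ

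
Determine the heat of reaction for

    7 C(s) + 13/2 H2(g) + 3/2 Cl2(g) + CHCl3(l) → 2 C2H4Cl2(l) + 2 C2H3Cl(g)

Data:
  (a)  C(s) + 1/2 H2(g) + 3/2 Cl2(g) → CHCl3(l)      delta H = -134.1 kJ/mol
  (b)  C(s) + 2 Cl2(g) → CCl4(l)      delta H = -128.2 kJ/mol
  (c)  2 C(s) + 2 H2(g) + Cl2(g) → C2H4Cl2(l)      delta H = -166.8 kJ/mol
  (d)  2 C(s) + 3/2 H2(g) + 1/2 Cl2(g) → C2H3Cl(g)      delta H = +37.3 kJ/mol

(a) reversed (CHCl3(l) must end up as a reactant): +134.1 kJ/mol
(b): not needed (CCl4(l) appears nowhere else).
(c) × 2 (×2 to match 2 C2H4Cl2(l) in the target): (2)·(-166.8) = -333.6 kJ/mol
(d) × 2 (scale by 2 for the 2 C2H3Cl(g)): (2)·(+37.3) = +74.6 kJ/mol
By Hess's law, delta H = (+134.1) + (-333.6) + (+74.6) = -124.9 kJ/mol

delta H = -124.9 kJ/mol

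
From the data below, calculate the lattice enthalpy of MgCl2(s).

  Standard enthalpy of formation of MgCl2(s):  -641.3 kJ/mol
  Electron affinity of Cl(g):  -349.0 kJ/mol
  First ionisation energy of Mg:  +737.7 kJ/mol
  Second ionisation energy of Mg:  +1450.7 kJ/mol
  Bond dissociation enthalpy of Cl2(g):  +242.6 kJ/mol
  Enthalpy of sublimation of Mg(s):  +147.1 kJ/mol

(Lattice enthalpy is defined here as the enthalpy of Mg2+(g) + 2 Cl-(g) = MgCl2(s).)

U = -2521.4 kJ/mol

ΔHf° = 1·ΔHsub + 1·(ΣIE) + 1·D(Cl2) + 2·EA + U
-641.3 = 1·(+147.1) + 1·(+2188.4) + 1·(+242.6) + 2·(-349.0) + U
U = -641.3 − (+1880.1) = -2521.4 kJ/mol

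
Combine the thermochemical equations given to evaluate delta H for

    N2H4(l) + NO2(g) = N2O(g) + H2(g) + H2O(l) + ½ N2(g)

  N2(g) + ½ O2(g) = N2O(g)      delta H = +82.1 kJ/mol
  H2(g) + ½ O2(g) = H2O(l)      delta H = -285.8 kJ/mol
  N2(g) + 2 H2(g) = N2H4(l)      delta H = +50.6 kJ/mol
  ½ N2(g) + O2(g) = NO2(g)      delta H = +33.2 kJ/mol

delta H = -287.5 kJ/mol

equation 1 as written (N2O(g) already on the product side): +82.1 kJ/mol
equation 2 as written (H2O(l) already on the product side): -285.8 kJ/mol
equation 3 reversed (reverse to put N2H4(l) on the reactant side): -50.6 kJ/mol
equation 4 reversed (NO2(g) must end up as a reactant): -33.2 kJ/mol
Summing the manipulated equations, delta H = (+82.1) + (-285.8) + (-50.6) + (-33.2) = -287.5 kJ/mol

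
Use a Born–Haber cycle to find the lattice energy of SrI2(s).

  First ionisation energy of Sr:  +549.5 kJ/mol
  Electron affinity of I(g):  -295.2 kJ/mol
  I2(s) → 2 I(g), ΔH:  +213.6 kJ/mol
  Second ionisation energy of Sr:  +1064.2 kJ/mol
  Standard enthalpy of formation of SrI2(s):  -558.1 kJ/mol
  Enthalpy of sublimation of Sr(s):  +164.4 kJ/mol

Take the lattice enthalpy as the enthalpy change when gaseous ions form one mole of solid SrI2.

U = -1959.4 kJ/mol

ΔHf° = 1·ΔHsub + 1·(ΣIE) + 1·D(I2) + 2·EA + U
-558.1 = 1·(+164.4) + 1·(+1613.7) + 1·(+213.6) + 2·(-295.2) + U
U = -558.1 − (+1401.3) = -1959.4 kJ/mol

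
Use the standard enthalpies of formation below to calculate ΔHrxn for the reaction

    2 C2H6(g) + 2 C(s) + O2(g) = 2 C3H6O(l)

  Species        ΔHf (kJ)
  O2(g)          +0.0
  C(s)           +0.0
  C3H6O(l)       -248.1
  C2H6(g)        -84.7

ΔHrxn = -326.8 kJ

Products: 2·(-248.1) = -496.2
Reactants: 2·(-84.7) + 2·(+0.0) + 1·(+0.0) = -169.4
ΔHrxn = (-496.2) − (-169.4) = -326.8 kJ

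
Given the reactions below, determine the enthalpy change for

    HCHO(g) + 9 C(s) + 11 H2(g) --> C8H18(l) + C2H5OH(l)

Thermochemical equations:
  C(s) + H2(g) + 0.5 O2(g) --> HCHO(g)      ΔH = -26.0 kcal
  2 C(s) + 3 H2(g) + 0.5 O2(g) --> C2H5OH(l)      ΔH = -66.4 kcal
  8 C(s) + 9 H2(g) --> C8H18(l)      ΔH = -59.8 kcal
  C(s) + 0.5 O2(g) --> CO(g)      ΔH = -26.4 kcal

equation 1 reversed (HCHO(g) must end up as a reactant): +26.0 kcal
equation 2 as written (C2H5OH(l) already on the product side): -66.4 kcal
equation 3 as written (C8H18(l) already on the product side): -59.8 kcal
equation 4: not needed (CO(g) appears nowhere else).
Combining the equations, ΔH = (+26.0) + (-66.4) + (-59.8) = -100.2 kcal

ΔH = -100.2 kcal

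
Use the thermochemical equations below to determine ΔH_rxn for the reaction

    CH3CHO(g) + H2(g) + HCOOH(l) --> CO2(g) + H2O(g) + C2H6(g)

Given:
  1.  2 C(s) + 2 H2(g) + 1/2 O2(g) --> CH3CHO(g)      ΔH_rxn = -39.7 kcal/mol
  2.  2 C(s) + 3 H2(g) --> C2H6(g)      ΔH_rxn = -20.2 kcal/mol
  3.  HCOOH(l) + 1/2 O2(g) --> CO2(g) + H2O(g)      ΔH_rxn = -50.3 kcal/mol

eq. 1 reversed: +39.7 kcal/mol
eq. 2 as written: -20.2 kcal/mol
eq. 3 as written: -50.3 kcal/mol
Summing the manipulated equations, ΔH_rxn = (+39.7) + (-20.2) + (-50.3) = -30.8 kcal/mol

ΔH_rxn = -30.8 kcal/mol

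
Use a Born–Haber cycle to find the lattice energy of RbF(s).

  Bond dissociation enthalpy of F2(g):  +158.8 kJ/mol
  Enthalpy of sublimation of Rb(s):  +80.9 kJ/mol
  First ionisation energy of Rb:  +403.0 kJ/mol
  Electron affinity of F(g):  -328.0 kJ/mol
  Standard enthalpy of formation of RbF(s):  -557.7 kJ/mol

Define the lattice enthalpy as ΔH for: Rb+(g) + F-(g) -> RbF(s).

ΔHf° = 1·ΔHsub + 1·(ΣIE) + 1/2·D(F2) + 1·EA + U
-557.7 = 1·(+80.9) + 1·(+403.0) + 1/2·(+158.8) + 1·(-328.0) + U
U = -557.7 − (+235.3) = -793.0 kJ/mol

U = -793.0 kJ/mol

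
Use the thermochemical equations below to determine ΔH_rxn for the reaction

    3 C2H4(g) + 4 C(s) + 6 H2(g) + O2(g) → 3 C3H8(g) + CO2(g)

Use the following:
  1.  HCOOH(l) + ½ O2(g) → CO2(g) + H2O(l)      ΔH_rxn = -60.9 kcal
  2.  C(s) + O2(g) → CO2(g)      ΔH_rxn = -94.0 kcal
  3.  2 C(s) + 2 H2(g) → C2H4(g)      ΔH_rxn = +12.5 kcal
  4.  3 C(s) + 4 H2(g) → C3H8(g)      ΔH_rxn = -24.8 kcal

ΔH_rxn = -205.9 kcal

eq. 1: not needed.
eq. 2 as written: -94.0 kcal
eq. 3 reversed and × 3: (-3)·(+12.5) = -37.5 kcal
eq. 4 × 3: (3)·(-24.8) = -74.4 kcal
ΔH_rxn = (1)·(-94.0) + (-3)·(+12.5) + (3)·(-24.8) = -205.9 kcal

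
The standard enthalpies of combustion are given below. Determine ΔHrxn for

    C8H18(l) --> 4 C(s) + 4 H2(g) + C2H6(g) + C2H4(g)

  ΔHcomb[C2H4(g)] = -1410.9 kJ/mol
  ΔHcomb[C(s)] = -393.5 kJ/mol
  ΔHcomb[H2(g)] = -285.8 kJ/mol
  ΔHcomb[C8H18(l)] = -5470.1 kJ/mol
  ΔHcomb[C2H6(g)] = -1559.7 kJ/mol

ΔHrxn = 217.7 kJ/mol

Using ΔH = Σ nΔHc°(reactants) − Σ nΔHc°(products):
= [1·(-5470.1)] − [4·(-393.5) + 4·(-285.8) + 1·(-1559.7) + 1·(-1410.9)]
= 217.7 kJ/mol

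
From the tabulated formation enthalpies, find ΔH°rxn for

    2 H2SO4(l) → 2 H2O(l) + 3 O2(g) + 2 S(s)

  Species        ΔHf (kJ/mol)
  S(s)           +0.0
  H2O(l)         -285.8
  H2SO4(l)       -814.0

ΔH°rxn = Σ nΔHf°(products) − Σ nΔHf°(reactants).
Products: 2·(-285.8) + 3·(+0.0) + 2·(+0.0) = -571.6
Reactants: 2·(-814.0) = -1628.0
ΔH°rxn = (-571.6) − (-1628.0) = 1056.4 kJ/mol

ΔH°rxn = 1056.4 kJ/mol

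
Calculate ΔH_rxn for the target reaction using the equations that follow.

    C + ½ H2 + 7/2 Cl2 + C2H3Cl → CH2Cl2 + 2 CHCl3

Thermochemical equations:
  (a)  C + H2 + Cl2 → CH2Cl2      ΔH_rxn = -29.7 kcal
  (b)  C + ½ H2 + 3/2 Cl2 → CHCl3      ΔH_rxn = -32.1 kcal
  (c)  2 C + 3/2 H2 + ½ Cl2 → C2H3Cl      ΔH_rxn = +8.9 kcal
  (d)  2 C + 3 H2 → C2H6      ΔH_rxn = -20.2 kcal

(a) as written (CH2Cl2 already on the product side): -29.7 kcal
(b) × 2 (scale by 2 for the 2 CHCl3): (2)·(-32.1) = -64.2 kcal
(c) reversed (reverse to put C2H3Cl on the reactant side): -8.9 kcal
(d): not needed (C2H6 appears nowhere else).
ΔH_rxn = (-29.7) + (-64.2) + (-8.9) = -102.8 kcal

ΔH_rxn = -102.8 kcal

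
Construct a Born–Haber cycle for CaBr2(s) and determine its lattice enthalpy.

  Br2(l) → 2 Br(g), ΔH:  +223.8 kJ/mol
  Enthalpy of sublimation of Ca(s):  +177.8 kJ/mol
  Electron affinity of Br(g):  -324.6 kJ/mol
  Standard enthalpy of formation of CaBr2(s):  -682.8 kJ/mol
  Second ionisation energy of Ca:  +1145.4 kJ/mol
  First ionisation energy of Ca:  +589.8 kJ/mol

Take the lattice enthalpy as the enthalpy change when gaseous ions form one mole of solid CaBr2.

ΔHf° = 1·ΔHsub + 1·(ΣIE) + 1·D(Br2) + 2·EA + U
-682.8 = 1·(+177.8) + 1·(+1735.2) + 1·(+223.8) + 2·(-324.6) + U
U = -682.8 − (+1487.6) = -2170.4 kJ/mol

U = -2170.4 kJ/mol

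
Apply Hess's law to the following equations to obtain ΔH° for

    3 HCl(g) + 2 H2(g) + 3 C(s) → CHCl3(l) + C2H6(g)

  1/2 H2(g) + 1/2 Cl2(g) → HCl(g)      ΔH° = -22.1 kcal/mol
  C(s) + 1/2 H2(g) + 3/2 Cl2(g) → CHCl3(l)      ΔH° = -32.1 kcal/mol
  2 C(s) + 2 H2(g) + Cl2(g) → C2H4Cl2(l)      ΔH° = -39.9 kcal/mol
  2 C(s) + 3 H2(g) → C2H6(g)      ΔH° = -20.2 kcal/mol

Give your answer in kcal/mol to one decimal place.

equation 1 reversed and × 3 (HCl(g) must end up as a reactant; scale by 3 for the 3 HCl(g)): (-3)·(-22.1) = +66.3 kcal/mol
equation 2 as written (CHCl3(l) already on the product side): -32.1 kcal/mol
equation 3: not needed (C2H4Cl2(l) appears nowhere else).
equation 4 as written (C2H6(g) already on the product side): -20.2 kcal/mol
Summing the manipulated equations, ΔH° = (+66.3) + (-32.1) + (-20.2) = 14.0 kcal/mol

ΔH° = 14.0 kcal/mol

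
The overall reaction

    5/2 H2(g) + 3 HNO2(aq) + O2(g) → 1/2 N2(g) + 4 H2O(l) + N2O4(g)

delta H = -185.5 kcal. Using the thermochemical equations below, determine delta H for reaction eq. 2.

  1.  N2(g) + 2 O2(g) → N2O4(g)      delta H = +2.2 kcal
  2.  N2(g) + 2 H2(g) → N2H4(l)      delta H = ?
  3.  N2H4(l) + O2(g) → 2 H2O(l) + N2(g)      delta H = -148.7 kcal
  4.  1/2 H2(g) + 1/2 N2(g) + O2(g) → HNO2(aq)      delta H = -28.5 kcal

eq. 1 as written (N2O4(g) already on the product side): +2.2 kcal
eq. 2 × 2: contributes 2·x
eq. 3 × 2 (scale by 2 for the 4 H2O(l)): (2)·(-148.7) = -297.4 kcal
eq. 4 reversed and × 3 (reverse to put HNO2(aq) on the reactant side; scale by 3 for the 3 HNO2(aq)): (-3)·(-28.5) = +85.5 kcal
-185.5 = (+2.2) + (-297.4) + (+85.5) + 2·x
x = (-185.5 − (-209.7)) / (2) = 12.1 kcal

delta H = 12.1 kcal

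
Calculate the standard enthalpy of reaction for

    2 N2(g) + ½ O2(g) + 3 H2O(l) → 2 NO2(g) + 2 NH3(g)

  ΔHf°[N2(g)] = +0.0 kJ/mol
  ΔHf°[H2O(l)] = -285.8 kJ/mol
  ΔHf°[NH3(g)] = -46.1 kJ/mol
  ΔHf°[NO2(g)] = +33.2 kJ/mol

ΔH_rxn = 831.6 kJ/mol

ΔH°rxn = Σ nΔHf°(products) − Σ nΔHf°(reactants).
Products: 2·(+33.2) + 2·(-46.1) = -25.8
Reactants: 2·(+0.0) + 1/2·(+0.0) + 3·(-285.8) = -857.4
ΔH_rxn = (-25.8) − (-857.4) = 831.6 kJ/mol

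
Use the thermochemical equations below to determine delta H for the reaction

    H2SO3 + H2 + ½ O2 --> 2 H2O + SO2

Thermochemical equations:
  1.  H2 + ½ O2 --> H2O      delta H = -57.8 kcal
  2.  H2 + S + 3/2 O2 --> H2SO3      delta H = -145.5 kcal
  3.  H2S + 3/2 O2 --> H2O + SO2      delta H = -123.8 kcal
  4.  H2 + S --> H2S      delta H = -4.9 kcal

eq. 1 as written: -57.8 kcal
eq. 2 reversed (reverse to put H2SO3 on the reactant side): +145.5 kcal
eq. 3 as written (SO2 already on the product side): -123.8 kcal
eq. 4 as written: -4.9 kcal
delta H = (-57.8) + (+145.5) + (-123.8) + (-4.9) = -41.0 kcal

delta H = -41.0 kcal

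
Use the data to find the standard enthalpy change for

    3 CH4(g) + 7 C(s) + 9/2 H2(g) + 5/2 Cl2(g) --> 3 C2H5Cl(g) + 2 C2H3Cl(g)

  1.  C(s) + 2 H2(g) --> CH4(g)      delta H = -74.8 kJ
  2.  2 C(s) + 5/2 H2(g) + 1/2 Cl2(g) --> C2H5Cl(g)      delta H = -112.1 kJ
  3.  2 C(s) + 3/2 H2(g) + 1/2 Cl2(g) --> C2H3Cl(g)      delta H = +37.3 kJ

eq. 1 reversed and × 3 (CH4(g) must end up as a reactant; scale by 3 for the 3 CH4(g)): (-3)·(-74.8) = +224.4 kJ
eq. 2 × 3 (×3 to match 3 C2H5Cl(g) in the target): (3)·(-112.1) = -336.3 kJ
eq. 3 × 2 (×2 to match 2 C2H3Cl(g) in the target): (2)·(+37.3) = +74.6 kJ
By Hess's law, delta H = (-3)·(-74.8) + (3)·(-112.1) + (2)·(+37.3) = -37.3 kJ

delta H = -37.3 kJ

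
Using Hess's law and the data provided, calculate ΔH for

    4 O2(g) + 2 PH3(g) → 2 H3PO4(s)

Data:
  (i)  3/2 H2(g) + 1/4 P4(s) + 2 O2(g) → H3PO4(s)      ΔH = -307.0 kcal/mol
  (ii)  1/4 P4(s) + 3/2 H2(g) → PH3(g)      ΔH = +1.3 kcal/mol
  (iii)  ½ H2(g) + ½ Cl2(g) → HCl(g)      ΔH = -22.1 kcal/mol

(i) × 2: (2)·(-307.0) = -614.0 kcal/mol
(ii) reversed and × 2: (-2)·(+1.3) = -2.6 kcal/mol
(iii): not needed.
By Hess's law, ΔH = (-614.0) + (-2.6) = -616.6 kcal/mol

ΔH = -616.6 kcal/mol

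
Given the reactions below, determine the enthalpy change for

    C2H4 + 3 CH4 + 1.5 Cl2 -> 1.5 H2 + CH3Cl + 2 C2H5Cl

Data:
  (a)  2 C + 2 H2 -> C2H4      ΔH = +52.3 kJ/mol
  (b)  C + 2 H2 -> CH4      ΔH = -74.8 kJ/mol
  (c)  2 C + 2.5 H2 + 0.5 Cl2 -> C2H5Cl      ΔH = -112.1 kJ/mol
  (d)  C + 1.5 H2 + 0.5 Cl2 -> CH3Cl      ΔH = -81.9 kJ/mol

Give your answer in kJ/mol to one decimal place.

(a) reversed: -52.3 kJ/mol
(b) reversed and × 3: (-3)·(-74.8) = +224.4 kJ/mol
(c) × 2: (2)·(-112.1) = -224.2 kJ/mol
(d) as written: -81.9 kJ/mol
Summing the manipulated equations, ΔH = (-52.3) + (+224.4) + (-224.2) + (-81.9) = -134.0 kJ/mol

ΔH = -134.0 kJ/mol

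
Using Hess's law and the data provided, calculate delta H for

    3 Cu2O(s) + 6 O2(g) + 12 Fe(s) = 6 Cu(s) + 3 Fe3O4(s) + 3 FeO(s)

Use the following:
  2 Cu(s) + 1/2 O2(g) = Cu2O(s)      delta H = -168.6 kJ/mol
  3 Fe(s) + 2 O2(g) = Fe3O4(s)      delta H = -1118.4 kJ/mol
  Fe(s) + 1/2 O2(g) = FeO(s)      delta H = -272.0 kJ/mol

delta H = -3665.4 kJ/mol

equation 1 reversed and × 3: (-3)·(-168.6) = +505.8 kJ/mol
equation 2 × 3: (3)·(-1118.4) = -3355.2 kJ/mol
equation 3 × 3: (3)·(-272.0) = -816.0 kJ/mol
Summing the manipulated equations, delta H = (+505.8) + (-3355.2) + (-816.0) = -3665.4 kJ/mol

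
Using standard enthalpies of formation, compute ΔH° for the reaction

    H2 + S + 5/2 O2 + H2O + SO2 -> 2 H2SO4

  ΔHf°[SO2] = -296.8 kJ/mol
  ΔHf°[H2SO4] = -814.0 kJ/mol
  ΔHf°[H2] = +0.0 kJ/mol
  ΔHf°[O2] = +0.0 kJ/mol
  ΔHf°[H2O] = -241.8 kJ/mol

ΔH° = -1089.4 kJ/mol

Products: 2·(-814.0) = -1628.0
Reactants: 1·(+0.0) + 1·(+0.0) + 5/2·(+0.0) + 1·(-241.8) + 1·(-296.8) = -538.6
ΔH° = (-1628.0) − (-538.6) = -1089.4 kJ/mol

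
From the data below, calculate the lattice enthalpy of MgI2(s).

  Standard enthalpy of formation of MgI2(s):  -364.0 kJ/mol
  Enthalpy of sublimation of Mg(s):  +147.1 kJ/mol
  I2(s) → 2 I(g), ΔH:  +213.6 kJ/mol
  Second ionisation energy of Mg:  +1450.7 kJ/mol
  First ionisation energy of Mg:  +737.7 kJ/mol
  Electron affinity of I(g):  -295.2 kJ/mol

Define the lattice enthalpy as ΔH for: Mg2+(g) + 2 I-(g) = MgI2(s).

ΔHf° = 1·ΔHsub + 1·(ΣIE) + 1·D(I2) + 2·EA + U
-364.0 = 1·(+147.1) + 1·(+2188.4) + 1·(+213.6) + 2·(-295.2) + U
U = -364.0 − (+1958.7) = -2322.7 kJ/mol

U = -2322.7 kJ/mol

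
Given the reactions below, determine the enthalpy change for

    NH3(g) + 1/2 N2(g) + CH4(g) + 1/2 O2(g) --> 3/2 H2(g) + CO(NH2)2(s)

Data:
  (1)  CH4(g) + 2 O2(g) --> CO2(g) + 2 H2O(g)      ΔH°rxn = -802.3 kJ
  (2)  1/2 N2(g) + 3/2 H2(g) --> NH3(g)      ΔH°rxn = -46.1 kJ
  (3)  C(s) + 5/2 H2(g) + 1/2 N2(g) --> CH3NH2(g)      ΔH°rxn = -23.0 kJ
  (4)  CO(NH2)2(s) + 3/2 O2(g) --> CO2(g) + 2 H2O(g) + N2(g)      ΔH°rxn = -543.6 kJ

(1) as written: -802.3 kJ
(2) reversed: +46.1 kJ
(3): not needed.
(4) reversed: +543.6 kJ
Since enthalpy is a state function, ΔH°rxn = (1)·(-802.3) + (-1)·(-46.1) + (-1)·(-543.6) = -212.6 kJ

ΔH°rxn = -212.6 kJ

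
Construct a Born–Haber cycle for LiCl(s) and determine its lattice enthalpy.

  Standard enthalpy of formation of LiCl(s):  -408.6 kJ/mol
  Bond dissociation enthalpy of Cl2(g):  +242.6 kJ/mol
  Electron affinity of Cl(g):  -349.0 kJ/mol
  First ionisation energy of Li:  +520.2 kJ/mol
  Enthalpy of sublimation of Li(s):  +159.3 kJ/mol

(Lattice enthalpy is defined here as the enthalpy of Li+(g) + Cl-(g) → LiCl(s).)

ΔHf° = 1·ΔHsub + 1·(ΣIE) + 1/2·D(Cl2) + 1·EA + U
-408.6 = 1·(+159.3) + 1·(+520.2) + 1/2·(+242.6) + 1·(-349.0) + U
U = -408.6 − (+451.8) = -860.4 kJ/mol

U = -860.4 kJ/mol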